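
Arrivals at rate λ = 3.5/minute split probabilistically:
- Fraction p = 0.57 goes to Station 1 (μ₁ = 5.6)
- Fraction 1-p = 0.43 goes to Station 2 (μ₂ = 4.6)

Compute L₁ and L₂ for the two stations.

Effective rates: λ₁ = 3.5×0.57 = 1.995, λ₂ = 3.5×0.43 = 1.505
Station 1: ρ₁ = 1.995/5.6 = 0.35625, L₁ = ρ₁/(1-ρ₁) = 0.35625/(1-0.35625) = 0.5534
Station 2: ρ₂ = 1.505/4.6 = 0.3272, L₂ = ρ₂/(1-ρ₂) = 0.3272/(1-0.3272) = 0.4863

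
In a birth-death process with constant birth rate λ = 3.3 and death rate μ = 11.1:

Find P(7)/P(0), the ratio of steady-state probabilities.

For constant rates: P(n)/P(0) = (λ/μ)^n
P(7)/P(0) = (3.3/11.1)^7 = 0.2973^7 = 0.0002053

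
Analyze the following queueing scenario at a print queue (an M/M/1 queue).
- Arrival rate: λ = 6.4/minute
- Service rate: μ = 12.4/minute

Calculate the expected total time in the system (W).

First, compute utilization: ρ = λ/μ = 6.4/12.4 = 0.5161
For M/M/1: W = 1/(μ-λ)
W = 1/(12.4-6.4) = 1/6.00
W = 0.1667 minutes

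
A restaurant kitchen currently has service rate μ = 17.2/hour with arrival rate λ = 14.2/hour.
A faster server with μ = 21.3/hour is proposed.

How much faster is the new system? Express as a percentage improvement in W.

System 1: ρ₁ = 14.2/17.2 = 0.8256, W₁ = 1/(17.2-14.2) = 0.333333
System 2: ρ₂ = 14.2/21.3 = 0.6667, W₂ = 1/(21.3-14.2) = 0.140845
Improvement: (W₁-W₂)/W₁ = (0.333333-0.140845)/0.333333 = 57.75%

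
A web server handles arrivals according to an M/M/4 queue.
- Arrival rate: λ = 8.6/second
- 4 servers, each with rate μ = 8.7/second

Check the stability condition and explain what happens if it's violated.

Stability requires ρ = λ/(cμ) < 1
ρ = 8.6/(4 × 8.7) = 8.6/34.80 = 0.2471
Since 0.2471 < 1, the system is STABLE.
The servers are busy 24.71% of the time.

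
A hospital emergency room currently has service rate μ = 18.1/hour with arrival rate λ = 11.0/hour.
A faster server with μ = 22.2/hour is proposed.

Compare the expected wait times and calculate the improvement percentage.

System 1: ρ₁ = 11.0/18.1 = 0.6077, W₁ = 1/(18.1-11.0) = 0.14085
System 2: ρ₂ = 11.0/22.2 = 0.4955, W₂ = 1/(22.2-11.0) = 0.089286
Improvement: (W₁-W₂)/W₁ = (0.14085-0.089286)/0.14085 = 36.61%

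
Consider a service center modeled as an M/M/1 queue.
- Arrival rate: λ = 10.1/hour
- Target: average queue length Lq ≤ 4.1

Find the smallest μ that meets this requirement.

For M/M/1: Lq = λ²/(μ(μ-λ))
Need Lq ≤ 4.1, i.e. μ(μ-λ) ≥ λ²/4.1
μ² - 10.1μ - 102.01/4.1 ≥ 0  →  μ² - 10.1μ - 24.8805 ≥ 0
Quadratic formula (positive root): μ = [λ + √(λ² + 4×24.8805)]/2
Discriminant: 102.01 + 4×24.8805 = 201.5320, √201.5320 = 14.1962
μ ≥ (10.1 + 14.1962)/2 = 12.1481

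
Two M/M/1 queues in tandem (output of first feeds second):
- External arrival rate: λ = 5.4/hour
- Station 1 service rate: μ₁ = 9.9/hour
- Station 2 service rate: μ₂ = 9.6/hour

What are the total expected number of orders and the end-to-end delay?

By Jackson's theorem, each station behaves as independent M/M/1.
Station 1: ρ₁ = 5.4/9.9 = 0.5455, L₁ = ρ₁/(1-ρ₁) = λ/(μ₁-λ) = 5.4/4.50 = 1.2000
Station 2: ρ₂ = 5.4/9.6 = 0.5625, L₂ = ρ₂/(1-ρ₂) = λ/(μ₂-λ) = 5.4/4.20 = 1.2857
Total: L = L₁ + L₂ = 1.2000 + 1.2857 = 2.4857
W = L/λ = 2.4857/5.4 = 0.4603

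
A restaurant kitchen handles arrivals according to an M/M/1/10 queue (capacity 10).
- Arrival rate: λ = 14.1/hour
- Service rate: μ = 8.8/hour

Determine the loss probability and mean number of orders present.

ρ = λ/μ = 14.1/8.8 = 1.602273
P₀ = (1-ρ)/(1-ρ^(K+1)) = (1-1.602273)/(1-1.602273^11) = -0.60227/-177.6906 = 0.003389
P_K = P₀×ρ^K = 0.003389 × 1.602273^10 = 0.003389 × 111.5232 = 0.3780
Blocking probability P_10 = 0.3780 (37.80%)
L = ρ[1 - (K+1)ρ^K + Kρ^(K+1)] / [(1-ρ)(1-ρ^(K+1))]
L = 1.602273 × (1 - 11×111.5232 + 10×178.6906) / ((1 - 1.602273) × (1 - 178.6906)) = 8.4015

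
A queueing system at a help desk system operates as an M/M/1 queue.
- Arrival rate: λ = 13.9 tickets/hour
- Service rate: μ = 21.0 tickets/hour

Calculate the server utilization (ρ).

Server utilization: ρ = λ/μ
ρ = 13.9/21.0 = 0.6619
The server is busy 66.19% of the time.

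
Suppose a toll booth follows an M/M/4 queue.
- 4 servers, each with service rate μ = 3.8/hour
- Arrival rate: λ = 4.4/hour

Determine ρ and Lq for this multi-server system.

Traffic intensity: ρ = λ/(cμ) = 4.4/(4×3.8) = 0.2895
Since ρ = 0.2895 < 1, system is stable.
Offered load a = λ/μ = cρ = 4.4/3.8 = 1.1579
P₀ = [ Σₙ₌₀^3 aⁿ/n! + a^4/(4!(1-ρ)) ]⁻¹
Σ = a^0/0! + a^1/1! + a^2/2! + a^3/3! = 1.0000 + 1.1579 + 0.6704 + 0.2587 = 3.0870
a^4/(4!(1-ρ)) = 1.7975/(24 × 0.7105) = 0.1054
P₀ = 1/(3.0870 + 0.1054) = 0.3132
Lq = P₀·a^4·ρ / (4!(1-ρ)²) = 0.3132 × 1.7975 × 0.2895 / (24 × 0.5048) = 0.01345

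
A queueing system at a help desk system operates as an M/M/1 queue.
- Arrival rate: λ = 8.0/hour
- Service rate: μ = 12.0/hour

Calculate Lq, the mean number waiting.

ρ = λ/μ = 8.0/12.0 = 0.6667
For M/M/1: Lq = λ²/(μ(μ-λ))
Lq = 64.00/(12.0 × 4.00)
Lq = 1.3333 tickets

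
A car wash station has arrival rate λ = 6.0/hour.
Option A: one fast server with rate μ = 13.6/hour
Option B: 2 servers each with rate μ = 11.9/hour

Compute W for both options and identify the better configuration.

Option A: single server μ = 13.6 (M/M/1)
  ρ_A = 6.0/13.6 = 0.4412
  W_A = 1/(μ-λ) = 1/(13.6-6.0) = 1/7.60 = 0.1316

Option B: 2 servers μ = 11.9 (M/M/2)
  ρ_B = λ/(cμ) = 6.0/(2×11.9) = 0.2521
  Offered load a = λ/μ = cρ = 6.0/11.9 = 0.5042
  P₀ = [ Σₙ₌₀^1 aⁿ/n! + a^2/(2!(1-ρ)) ]⁻¹
  Σ = a^0/0! + a^1/1! = 1.0000 + 0.5042 = 1.5042
  a^2/(2!(1-ρ)) = 0.25422/(2 × 0.74790) = 0.1700
  P₀ = 1/(1.5042 + 0.1700) = 0.5973
  Lq = P₀·a^2·ρ / (2!(1-ρ)²) = 0.59732 × 0.25422 × 0.25210 / (2 × 0.55935) = 0.03422
  Wq_B = Lq/λ = 0.034219/6.0 = 0.0057032
  W_B = Wq_B + 1/μ = 0.0057032 + 0.084034 = 0.08974

Since W_B = 0.08974 < W_A = 0.1316, Option B (multiple servers) has the shorter time in system.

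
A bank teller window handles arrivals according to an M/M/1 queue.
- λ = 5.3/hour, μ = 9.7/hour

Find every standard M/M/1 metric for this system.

Step 1: ρ = λ/μ = 5.3/9.7 = 0.5464
Step 2: L = λ/(μ-λ) = 5.3/4.40 = 1.2045
Step 3: Lq = λ²/(μ(μ-λ)) = 28.09/(9.7×4.40) = 0.6582
Step 4: W = 1/(μ-λ) = 1/4.40 = 0.22727
Step 5: Wq = λ/(μ(μ-λ)) = 5.3/(9.7×4.40) = 0.1242
Step 6: P(0) = 1-ρ = 0.4536
Verify: L = λW = 5.3×0.22727 = 1.2045 ✔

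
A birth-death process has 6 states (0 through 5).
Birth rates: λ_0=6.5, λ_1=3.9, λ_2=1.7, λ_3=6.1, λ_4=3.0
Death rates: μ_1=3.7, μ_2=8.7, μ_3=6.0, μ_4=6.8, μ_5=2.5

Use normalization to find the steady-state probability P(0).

Ratios P(n)/P(0) = (λ₀···λₙ₋₁)/(μ₁···μₙ):
P(1)/P(0) = (6.5)/(3.7) = 1.75676
P(2)/P(0) = (6.5×3.9)/(3.7×8.7) = 0.787512
P(3)/P(0) = (6.5×3.9×1.7)/(3.7×8.7×6.0) = 0.223128
P(4)/P(0) = (6.5×3.9×1.7×6.1)/(3.7×8.7×6.0×6.8) = 0.200159
P(5)/P(0) = (6.5×3.9×1.7×6.1×3.0)/(3.7×8.7×6.0×6.8×2.5) = 0.240191

Normalization: ∑ P(n) = 1
P(0) × (1.00000 + 1.75676 + 0.787512 + 0.223128 + 0.200159 + 0.240191) = 1
P(0) × 4.2077 = 1
P(0) = 1/4.2077 = 0.2377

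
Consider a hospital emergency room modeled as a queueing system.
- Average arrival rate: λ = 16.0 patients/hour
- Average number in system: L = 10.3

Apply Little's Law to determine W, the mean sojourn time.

Little's Law: L = λW, so W = L/λ
W = 10.3/16.0 = 0.6438 hours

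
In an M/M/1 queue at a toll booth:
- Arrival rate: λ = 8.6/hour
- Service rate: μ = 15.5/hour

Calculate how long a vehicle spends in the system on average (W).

First, compute utilization: ρ = λ/μ = 8.6/15.5 = 0.5548
For M/M/1: W = 1/(μ-λ)
W = 1/(15.5-8.6) = 1/6.90
W = 0.1449 hours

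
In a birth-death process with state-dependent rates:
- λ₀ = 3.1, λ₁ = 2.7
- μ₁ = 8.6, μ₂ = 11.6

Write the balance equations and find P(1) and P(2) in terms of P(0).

Balance equations:
State 0: λ₀P₀ = μ₁P₁ → P₁ = (λ₀/μ₁)P₀ = (3.1/8.6)P₀ = 0.3605P₀
State 1: P₂ = (λ₀λ₁)/(μ₁μ₂)P₀ = (3.1×2.7)/(8.6×11.6)P₀ = 0.08390P₀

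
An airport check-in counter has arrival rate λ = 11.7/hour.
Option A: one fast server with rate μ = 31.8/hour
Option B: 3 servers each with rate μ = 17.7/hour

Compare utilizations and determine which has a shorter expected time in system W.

Option A: single server μ = 31.8 (M/M/1)
  ρ_A = 11.7/31.8 = 0.3679
  W_A = 1/(μ-λ) = 1/(31.8-11.7) = 1/20.10 = 0.04975

Option B: 3 servers μ = 17.7 (M/M/3)
  ρ_B = λ/(cμ) = 11.7/(3×17.7) = 0.2203
  Offered load a = λ/μ = cρ = 11.7/17.7 = 0.6610
  P₀ = [ Σₙ₌₀^2 aⁿ/n! + a^3/(3!(1-ρ)) ]⁻¹
  Σ = a^0/0! + a^1/1! + a^2/2! = 1.0000 + 0.6610 + 0.2185 = 1.8795
  a^3/(3!(1-ρ)) = 0.28883/(6 × 0.77966) = 0.06174
  P₀ = 1/(1.8795 + 0.06174) = 0.5151
  Lq = P₀·a^3·ρ / (3!(1-ρ)²) = 0.51514 × 0.28883 × 0.22034 / (6 × 0.60787) = 0.008989
  Wq_B = Lq/λ = 0.008989/11.7 = 0.0007683
  W_B = Wq_B + 1/μ = 0.0007683 + 0.05650 = 0.05727

Since W_A = 0.04975 < W_B = 0.05727, Option A (single fast server) has the shorter time in system.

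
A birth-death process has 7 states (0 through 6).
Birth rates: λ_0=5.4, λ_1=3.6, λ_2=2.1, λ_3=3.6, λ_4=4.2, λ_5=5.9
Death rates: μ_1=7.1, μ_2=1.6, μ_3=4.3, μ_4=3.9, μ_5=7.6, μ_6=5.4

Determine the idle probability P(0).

Ratios P(n)/P(0) = (λ₀···λₙ₋₁)/(μ₁···μₙ):
P(1)/P(0) = (5.4)/(7.1) = 0.7606
P(2)/P(0) = (5.4×3.6)/(7.1×1.6) = 1.7113
P(3)/P(0) = (5.4×3.6×2.1)/(7.1×1.6×4.3) = 0.8357
P(4)/P(0) = (5.4×3.6×2.1×3.6)/(7.1×1.6×4.3×3.9) = 0.7714
P(5)/P(0) = (5.4×3.6×2.1×3.6×4.2)/(7.1×1.6×4.3×3.9×7.6) = 0.4263
P(6)/P(0) = (5.4×3.6×2.1×3.6×4.2×5.9)/(7.1×1.6×4.3×3.9×7.6×5.4) = 0.4658

Normalization: ∑ P(n) = 1
P(0) × (1.0000 + 0.7606 + 1.7113 + 0.8357 + 0.7714 + 0.4263 + 0.4658) = 1
P(0) × 5.9711 = 1
P(0) = 1/5.9711 = 0.1675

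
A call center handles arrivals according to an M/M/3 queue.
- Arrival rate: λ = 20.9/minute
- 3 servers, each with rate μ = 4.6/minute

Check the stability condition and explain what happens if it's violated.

Stability requires ρ = λ/(cμ) < 1
ρ = 20.9/(3 × 4.6) = 20.9/13.80 = 1.5145
Since 1.5145 ≥ 1, the system is UNSTABLE.
Need c > λ/μ = 20.9/4.6 = 4.54.
Minimum servers needed: c = 5.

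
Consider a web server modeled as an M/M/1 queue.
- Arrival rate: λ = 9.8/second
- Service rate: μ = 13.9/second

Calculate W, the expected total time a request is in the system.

First, compute utilization: ρ = λ/μ = 9.8/13.9 = 0.7050
For M/M/1: W = 1/(μ-λ)
W = 1/(13.9-9.8) = 1/4.10
W = 0.2439 seconds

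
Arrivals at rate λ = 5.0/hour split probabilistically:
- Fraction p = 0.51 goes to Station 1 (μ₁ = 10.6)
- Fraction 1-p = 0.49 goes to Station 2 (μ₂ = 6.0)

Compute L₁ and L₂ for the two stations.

Effective rates: λ₁ = 5.0×0.51 = 2.55, λ₂ = 5.0×0.49 = 2.45
Station 1: ρ₁ = 2.55/10.6 = 0.2406, L₁ = ρ₁/(1-ρ₁) = 0.2406/(1-0.2406) = 0.3168
Station 2: ρ₂ = 2.45/6.0 = 0.40833, L₂ = ρ₂/(1-ρ₂) = 0.40833/(1-0.40833) = 0.6901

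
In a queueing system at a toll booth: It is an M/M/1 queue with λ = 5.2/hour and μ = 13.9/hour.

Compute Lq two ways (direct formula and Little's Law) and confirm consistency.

Method 1 (direct): Lq = λ²/(μ(μ-λ)) = 27.04/(13.9 × 8.70) = 0.2236

Method 2 (Little's Law):
W = 1/(μ-λ) = 1/8.70 = 0.11494
Wq = W - 1/μ = 0.11494 - 0.071942 = 0.04300
Lq = λWq = 5.2 × 0.04300 = 0.2236 ✔ (matches Method 1)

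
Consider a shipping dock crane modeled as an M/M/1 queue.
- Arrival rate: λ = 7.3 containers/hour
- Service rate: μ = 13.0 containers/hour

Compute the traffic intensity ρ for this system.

Server utilization: ρ = λ/μ
ρ = 7.3/13.0 = 0.5615
The server is busy 56.15% of the time.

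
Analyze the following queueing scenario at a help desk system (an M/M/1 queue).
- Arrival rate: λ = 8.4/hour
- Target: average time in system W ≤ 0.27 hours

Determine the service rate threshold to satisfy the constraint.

For M/M/1: W = 1/(μ-λ)
Need W ≤ 0.27, so 1/(μ-λ) ≤ 0.27
μ - λ ≥ 1/0.27 = 3.7037
μ ≥ 8.4 + 3.7037 = 12.1037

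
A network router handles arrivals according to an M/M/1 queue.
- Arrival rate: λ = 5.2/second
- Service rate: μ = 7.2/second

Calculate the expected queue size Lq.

ρ = λ/μ = 5.2/7.2 = 0.7222
For M/M/1: Lq = λ²/(μ(μ-λ))
Lq = 27.04/(7.2 × 2.00)
Lq = 1.8778 packets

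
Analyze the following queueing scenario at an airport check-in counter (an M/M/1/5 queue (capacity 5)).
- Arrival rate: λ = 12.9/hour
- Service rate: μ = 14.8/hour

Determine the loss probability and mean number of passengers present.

ρ = λ/μ = 12.9/14.8 = 0.8716
P₀ = (1-ρ)/(1-ρ^(K+1)) = (1-0.8716)/(1-0.8716^6) = 0.1284/0.5616 = 0.2286
P_K = P₀×ρ^K = 0.2286 × 0.8716^5 = 0.2286 × 0.5030 = 0.1150
Blocking probability P_5 = 0.1150 (11.50%)
L = ρ[1 - (K+1)ρ^K + Kρ^(K+1)] / [(1-ρ)(1-ρ^(K+1))]
L = 0.8716 × (1 - 6×0.503021 + 5×0.438433) / ((1 - 0.8716) × (1 - 0.438433)) = 2.1038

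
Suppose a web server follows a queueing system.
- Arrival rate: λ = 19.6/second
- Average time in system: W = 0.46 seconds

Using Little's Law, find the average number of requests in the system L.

Little's Law: L = λW
L = 19.6 × 0.46 = 9.0160 requests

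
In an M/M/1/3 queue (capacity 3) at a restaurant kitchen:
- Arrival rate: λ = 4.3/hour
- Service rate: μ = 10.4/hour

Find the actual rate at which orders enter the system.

ρ = λ/μ = 4.3/10.4 = 0.41346
P₀ = (1-ρ)/(1-ρ^(K+1)) = (1-0.41346)/(1-0.41346^4) = 0.58654/0.97078 = 0.6042
P_K = P₀×ρ^K = 0.60420 × 0.41346^3 = 0.60420 × 0.070681 = 0.04271
λ_eff = λ(1-P_K) = 4.3 × (1 - 0.042705) = 4.3 × 0.9573 = 4.1164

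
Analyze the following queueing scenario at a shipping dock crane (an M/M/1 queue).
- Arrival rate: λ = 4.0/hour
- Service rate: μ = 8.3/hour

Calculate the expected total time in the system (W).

First, compute utilization: ρ = λ/μ = 4.0/8.3 = 0.4819
For M/M/1: W = 1/(μ-λ)
W = 1/(8.3-4.0) = 1/4.30
W = 0.2326 hours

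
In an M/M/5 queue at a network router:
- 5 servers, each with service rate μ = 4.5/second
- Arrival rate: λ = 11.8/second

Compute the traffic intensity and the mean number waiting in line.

Traffic intensity: ρ = λ/(cμ) = 11.8/(5×4.5) = 0.5244
Since ρ = 0.5244 < 1, system is stable.
Offered load a = λ/μ = cρ = 11.8/4.5 = 2.6222
P₀ = [ Σₙ₌₀^4 aⁿ/n! + a^5/(5!(1-ρ)) ]⁻¹
Σ = a^0/0! + a^1/1! + a^2/2! + a^3/3! + a^4/4! = 1.0000 + 2.6222 + 3.4380 + 3.0051 + 1.9700 = 12.0353
a^5/(5!(1-ρ)) = 123.9788/(120 × 0.47556) = 2.1725
P₀ = 1/(12.0353 + 2.1725) = 0.07038
Lq = P₀·a^5·ρ / (5!(1-ρ)²) = 0.07038 × 123.9788 × 0.5244 / (120 × 0.2262) = 0.1686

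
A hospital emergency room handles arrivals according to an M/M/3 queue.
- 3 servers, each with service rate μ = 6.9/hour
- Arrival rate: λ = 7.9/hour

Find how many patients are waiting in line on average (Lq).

Traffic intensity: ρ = λ/(cμ) = 7.9/(3×6.9) = 0.3816
Since ρ = 0.3816 < 1, system is stable.
Offered load a = λ/μ = cρ = 7.9/6.9 = 1.1449
P₀ = [ Σₙ₌₀^2 aⁿ/n! + a^3/(3!(1-ρ)) ]⁻¹
Σ = a^0/0! + a^1/1! + a^2/2! = 1.00000 + 1.14493 + 0.655430 = 2.8004
a^3/(3!(1-ρ)) = 1.5008/(6 × 0.6184) = 0.4045
P₀ = 1/(2.8004 + 0.4045) = 0.3120
Lq = P₀·a^3·ρ / (3!(1-ρ)²) = 0.31202 × 1.5008 × 0.38164 / (6 × 0.38237) = 0.07790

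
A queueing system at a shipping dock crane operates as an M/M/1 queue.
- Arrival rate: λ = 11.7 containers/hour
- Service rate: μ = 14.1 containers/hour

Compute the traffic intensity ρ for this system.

Server utilization: ρ = λ/μ
ρ = 11.7/14.1 = 0.8298
The server is busy 82.98% of the time.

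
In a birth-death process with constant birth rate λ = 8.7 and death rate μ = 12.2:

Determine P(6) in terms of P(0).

For constant rates: P(n)/P(0) = (λ/μ)^n
P(6)/P(0) = (8.7/12.2)^6 = 0.7131^6 = 0.1315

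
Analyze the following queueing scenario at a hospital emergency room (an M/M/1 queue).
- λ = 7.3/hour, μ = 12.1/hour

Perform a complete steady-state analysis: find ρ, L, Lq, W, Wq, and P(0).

Step 1: ρ = λ/μ = 7.3/12.1 = 0.6033
Step 2: L = λ/(μ-λ) = 7.3/4.80 = 1.5208
Step 3: Lq = λ²/(μ(μ-λ)) = 53.29/(12.1×4.80) = 0.9175
Step 4: W = 1/(μ-λ) = 1/4.80 = 0.20833
Step 5: Wq = λ/(μ(μ-λ)) = 7.3/(12.1×4.80) = 0.1257
Step 6: P(0) = 1-ρ = 0.3967
Verify: L = λW = 7.3×0.20833 = 1.5208 ✔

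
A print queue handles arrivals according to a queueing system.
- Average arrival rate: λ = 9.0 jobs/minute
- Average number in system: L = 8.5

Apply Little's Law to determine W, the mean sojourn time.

Little's Law: L = λW, so W = L/λ
W = 8.5/9.0 = 0.9444 minutes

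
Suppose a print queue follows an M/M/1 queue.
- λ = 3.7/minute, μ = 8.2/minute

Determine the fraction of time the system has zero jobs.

ρ = λ/μ = 3.7/8.2 = 0.4512
P(0) = 1 - ρ = 1 - 0.4512 = 0.5488
The server is idle 54.88% of the time.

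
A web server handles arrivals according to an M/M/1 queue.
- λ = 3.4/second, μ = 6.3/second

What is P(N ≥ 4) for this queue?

ρ = λ/μ = 3.4/6.3 = 0.53968
P(N ≥ n) = ρⁿ
P(N ≥ 4) = 0.53968^4
P(N ≥ 4) = 0.08483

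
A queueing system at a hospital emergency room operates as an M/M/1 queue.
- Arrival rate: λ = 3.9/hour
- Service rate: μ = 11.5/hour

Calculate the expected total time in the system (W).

First, compute utilization: ρ = λ/μ = 3.9/11.5 = 0.3391
For M/M/1: W = 1/(μ-λ)
W = 1/(11.5-3.9) = 1/7.60
W = 0.1316 hours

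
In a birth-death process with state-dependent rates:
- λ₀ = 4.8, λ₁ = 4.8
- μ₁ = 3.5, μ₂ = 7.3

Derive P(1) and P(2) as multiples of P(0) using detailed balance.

Balance equations:
State 0: λ₀P₀ = μ₁P₁ → P₁ = (λ₀/μ₁)P₀ = (4.8/3.5)P₀ = 1.3714P₀
State 1: P₂ = (λ₀λ₁)/(μ₁μ₂)P₀ = (4.8×4.8)/(3.5×7.3)P₀ = 0.9018P₀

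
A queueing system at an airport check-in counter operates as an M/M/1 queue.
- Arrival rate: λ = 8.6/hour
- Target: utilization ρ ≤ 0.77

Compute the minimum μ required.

ρ = λ/μ, so μ = λ/ρ
μ ≥ 8.6/0.77 = 11.1688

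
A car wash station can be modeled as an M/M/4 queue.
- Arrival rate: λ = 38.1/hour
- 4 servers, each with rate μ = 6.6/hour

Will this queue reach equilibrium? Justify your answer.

Stability requires ρ = λ/(cμ) < 1
ρ = 38.1/(4 × 6.6) = 38.1/26.40 = 1.4432
Since 1.4432 ≥ 1, the system is UNSTABLE.
Need c > λ/μ = 38.1/6.6 = 5.77.
Minimum servers needed: c = 6.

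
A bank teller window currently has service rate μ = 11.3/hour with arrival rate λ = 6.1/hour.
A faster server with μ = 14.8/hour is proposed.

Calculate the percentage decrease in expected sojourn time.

System 1: ρ₁ = 6.1/11.3 = 0.5398, W₁ = 1/(11.3-6.1) = 0.19231
System 2: ρ₂ = 6.1/14.8 = 0.4122, W₂ = 1/(14.8-6.1) = 0.11494
Improvement: (W₁-W₂)/W₁ = (0.19231-0.11494)/0.19231 = 40.23%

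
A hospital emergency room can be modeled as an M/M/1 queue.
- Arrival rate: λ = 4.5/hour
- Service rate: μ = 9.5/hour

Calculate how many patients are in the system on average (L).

ρ = λ/μ = 4.5/9.5 = 0.4737
For M/M/1: L = λ/(μ-λ)
L = 4.5/(9.5-4.5) = 4.5/5.00
L = 0.9000 patients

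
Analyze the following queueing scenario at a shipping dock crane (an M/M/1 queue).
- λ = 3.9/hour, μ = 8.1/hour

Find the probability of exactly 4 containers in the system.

ρ = λ/μ = 3.9/8.1 = 0.4815
P(n) = (1-ρ)ρⁿ
P(4) = (1-0.4815) × 0.4815^4
P(4) = 0.5185 × 0.05375
P(4) = 0.02787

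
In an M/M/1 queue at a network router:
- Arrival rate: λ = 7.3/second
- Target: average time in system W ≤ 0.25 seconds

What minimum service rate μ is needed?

For M/M/1: W = 1/(μ-λ)
Need W ≤ 0.25, so 1/(μ-λ) ≤ 0.25
μ - λ ≥ 1/0.25 = 4.0000
μ ≥ 7.3 + 4.0000 = 11.3000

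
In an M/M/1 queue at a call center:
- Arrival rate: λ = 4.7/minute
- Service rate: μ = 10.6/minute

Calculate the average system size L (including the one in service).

ρ = λ/μ = 4.7/10.6 = 0.4434
For M/M/1: L = λ/(μ-λ)
L = 4.7/(10.6-4.7) = 4.7/5.90
L = 0.7966 calls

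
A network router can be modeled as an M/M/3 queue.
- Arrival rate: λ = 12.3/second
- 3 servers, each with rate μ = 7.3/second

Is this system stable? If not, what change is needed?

Stability requires ρ = λ/(cμ) < 1
ρ = 12.3/(3 × 7.3) = 12.3/21.90 = 0.5616
Since 0.5616 < 1, the system is STABLE.
The servers are busy 56.16% of the time.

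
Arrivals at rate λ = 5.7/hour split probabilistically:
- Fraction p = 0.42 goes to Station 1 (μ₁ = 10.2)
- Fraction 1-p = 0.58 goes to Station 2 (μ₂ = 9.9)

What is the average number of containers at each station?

Effective rates: λ₁ = 5.7×0.42 = 2.394, λ₂ = 5.7×0.58 = 3.306
Station 1: ρ₁ = 2.394/10.2 = 0.2347, L₁ = ρ₁/(1-ρ₁) = 0.2347/(1-0.2347) = 0.3067
Station 2: ρ₂ = 3.306/9.9 = 0.33394, L₂ = ρ₂/(1-ρ₂) = 0.33394/(1-0.33394) = 0.5014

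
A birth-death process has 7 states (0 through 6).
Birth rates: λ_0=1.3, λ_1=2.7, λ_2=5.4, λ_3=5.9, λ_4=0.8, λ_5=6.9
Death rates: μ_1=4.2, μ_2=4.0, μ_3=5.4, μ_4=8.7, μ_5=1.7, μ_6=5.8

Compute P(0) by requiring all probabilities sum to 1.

Ratios P(n)/P(0) = (λ₀···λₙ₋₁)/(μ₁···μₙ):
P(1)/P(0) = (1.3)/(4.2) = 0.30952
P(2)/P(0) = (1.3×2.7)/(4.2×4.0) = 0.20893
P(3)/P(0) = (1.3×2.7×5.4)/(4.2×4.0×5.4) = 0.20893
P(4)/P(0) = (1.3×2.7×5.4×5.9)/(4.2×4.0×5.4×8.7) = 0.14169
P(5)/P(0) = (1.3×2.7×5.4×5.9×0.8)/(4.2×4.0×5.4×8.7×1.7) = 0.066676
P(6)/P(0) = (1.3×2.7×5.4×5.9×0.8×6.9)/(4.2×4.0×5.4×8.7×1.7×5.8) = 0.079322

Normalization: ∑ P(n) = 1
P(0) × (1.0000 + 0.30952 + 0.20893 + 0.20893 + 0.14169 + 0.066676 + 0.079322) = 1
P(0) × 2.0151 = 1
P(0) = 1/2.0151 = 0.4963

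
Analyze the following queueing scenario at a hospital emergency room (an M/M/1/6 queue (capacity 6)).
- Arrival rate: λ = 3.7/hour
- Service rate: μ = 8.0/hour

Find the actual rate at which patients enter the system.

ρ = λ/μ = 3.7/8.0 = 0.4625
P₀ = (1-ρ)/(1-ρ^(K+1)) = (1-0.4625)/(1-0.4625^7) = 0.5375/0.9955 = 0.5399
P_K = P₀×ρ^K = 0.53994 × 0.4625^6 = 0.53994 × 0.0097875 = 0.005285
λ_eff = λ(1-P_K) = 3.7 × (1 - 0.005285) = 3.7 × 0.9947 = 3.6804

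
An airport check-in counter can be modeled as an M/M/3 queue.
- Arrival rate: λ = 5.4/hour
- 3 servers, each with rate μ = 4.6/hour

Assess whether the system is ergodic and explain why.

Stability requires ρ = λ/(cμ) < 1
ρ = 5.4/(3 × 4.6) = 5.4/13.80 = 0.3913
Since 0.3913 < 1, the system is STABLE.
The servers are busy 39.13% of the time.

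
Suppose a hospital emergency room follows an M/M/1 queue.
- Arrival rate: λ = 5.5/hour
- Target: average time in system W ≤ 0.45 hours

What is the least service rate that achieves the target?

For M/M/1: W = 1/(μ-λ)
Need W ≤ 0.45, so 1/(μ-λ) ≤ 0.45
μ - λ ≥ 1/0.45 = 2.2222
μ ≥ 5.5 + 2.2222 = 7.7222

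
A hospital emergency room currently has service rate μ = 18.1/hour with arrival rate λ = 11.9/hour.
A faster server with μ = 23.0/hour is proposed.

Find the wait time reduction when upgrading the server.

System 1: ρ₁ = 11.9/18.1 = 0.6575, W₁ = 1/(18.1-11.9) = 0.16129
System 2: ρ₂ = 11.9/23.0 = 0.5174, W₂ = 1/(23.0-11.9) = 0.090090
Improvement: (W₁-W₂)/W₁ = (0.16129-0.090090)/0.16129 = 44.14%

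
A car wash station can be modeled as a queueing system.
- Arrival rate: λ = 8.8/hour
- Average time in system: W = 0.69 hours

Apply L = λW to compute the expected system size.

Little's Law: L = λW
L = 8.8 × 0.69 = 6.0720 cars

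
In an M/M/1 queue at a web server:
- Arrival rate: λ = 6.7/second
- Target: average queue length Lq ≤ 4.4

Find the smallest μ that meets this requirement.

For M/M/1: Lq = λ²/(μ(μ-λ))
Need Lq ≤ 4.4, i.e. μ(μ-λ) ≥ λ²/4.4
μ² - 6.7μ - 44.89/4.4 ≥ 0  →  μ² - 6.7μ - 10.20227 ≥ 0
Quadratic formula (positive root): μ = [λ + √(λ² + 4×10.20227)]/2
Discriminant: 44.89 + 4×10.20227 = 85.6991, √85.6991 = 9.2574
μ ≥ (6.7 + 9.2574)/2 = 7.9787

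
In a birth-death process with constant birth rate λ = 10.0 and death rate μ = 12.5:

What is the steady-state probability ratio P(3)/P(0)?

For constant rates: P(n)/P(0) = (λ/μ)^n
P(3)/P(0) = (10.0/12.5)^3 = 0.8000^3 = 0.5120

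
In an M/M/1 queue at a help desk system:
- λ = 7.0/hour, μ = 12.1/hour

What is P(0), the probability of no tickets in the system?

ρ = λ/μ = 7.0/12.1 = 0.5785
P(0) = 1 - ρ = 1 - 0.5785 = 0.4215
The server is idle 42.15% of the time.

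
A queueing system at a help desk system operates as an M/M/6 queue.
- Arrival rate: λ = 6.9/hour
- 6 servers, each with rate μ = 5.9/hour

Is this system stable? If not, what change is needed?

Stability requires ρ = λ/(cμ) < 1
ρ = 6.9/(6 × 5.9) = 6.9/35.40 = 0.1949
Since 0.1949 < 1, the system is STABLE.
The servers are busy 19.49% of the time.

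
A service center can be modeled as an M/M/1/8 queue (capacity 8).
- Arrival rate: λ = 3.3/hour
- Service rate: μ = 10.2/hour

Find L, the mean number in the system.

ρ = λ/μ = 3.3/10.2 = 0.32353
P₀ = (1-ρ)/(1-ρ^(K+1)) = (1-0.32353)/(1-0.32353^9) = 0.6765/1.0000 = 0.6765
P_K = P₀×ρ^K = 0.676496 × 0.32353^8 = 0.676496 × 0.000120037 = 0.00008120
L = ρ[1 - (K+1)ρ^K + Kρ^(K+1)] / [(1-ρ)(1-ρ^(K+1))]
L = 0.32353 × (1 - 9×0.0001200 + 8×0.00003884) / ((1 - 0.32353) × (1 - 0.00003884)) = 0.4779 customers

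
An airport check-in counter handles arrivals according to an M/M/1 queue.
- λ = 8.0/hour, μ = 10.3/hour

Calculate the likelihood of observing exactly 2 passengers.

ρ = λ/μ = 8.0/10.3 = 0.7767
P(n) = (1-ρ)ρⁿ
P(2) = (1-0.7767) × 0.7767^2
P(2) = 0.2233 × 0.6033
P(2) = 0.1347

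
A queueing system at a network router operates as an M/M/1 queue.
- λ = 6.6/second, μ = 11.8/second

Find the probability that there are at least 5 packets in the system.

ρ = λ/μ = 6.6/11.8 = 0.55932
P(N ≥ n) = ρⁿ
P(N ≥ 5) = 0.55932^5
P(N ≥ 5) = 0.05474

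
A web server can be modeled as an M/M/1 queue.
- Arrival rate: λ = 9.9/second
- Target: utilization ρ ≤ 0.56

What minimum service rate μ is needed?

ρ = λ/μ, so μ = λ/ρ
μ ≥ 9.9/0.56 = 17.6786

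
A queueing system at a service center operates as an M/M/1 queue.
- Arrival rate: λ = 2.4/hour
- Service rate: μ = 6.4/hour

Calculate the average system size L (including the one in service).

ρ = λ/μ = 2.4/6.4 = 0.3750
For M/M/1: L = λ/(μ-λ)
L = 2.4/(6.4-2.4) = 2.4/4.00
L = 0.6000 customers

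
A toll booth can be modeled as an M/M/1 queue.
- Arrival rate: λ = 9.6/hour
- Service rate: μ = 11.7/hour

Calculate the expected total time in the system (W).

First, compute utilization: ρ = λ/μ = 9.6/11.7 = 0.8205
For M/M/1: W = 1/(μ-λ)
W = 1/(11.7-9.6) = 1/2.10
W = 0.4762 hours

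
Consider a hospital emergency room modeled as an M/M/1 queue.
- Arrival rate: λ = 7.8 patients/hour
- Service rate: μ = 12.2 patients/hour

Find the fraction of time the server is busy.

Server utilization: ρ = λ/μ
ρ = 7.8/12.2 = 0.6393
The server is busy 63.93% of the time.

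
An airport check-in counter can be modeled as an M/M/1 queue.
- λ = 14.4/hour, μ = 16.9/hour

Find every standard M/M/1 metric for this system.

Step 1: ρ = λ/μ = 14.4/16.9 = 0.8521
Step 2: L = λ/(μ-λ) = 14.4/2.50 = 5.7600
Step 3: Lq = λ²/(μ(μ-λ)) = 207.36/(16.9×2.50) = 4.9079
Step 4: W = 1/(μ-λ) = 1/2.50 = 0.4000
Step 5: Wq = λ/(μ(μ-λ)) = 14.4/(16.9×2.50) = 0.3408
Step 6: P(0) = 1-ρ = 0.1479
Verify: L = λW = 14.4×0.4000 = 5.7600 ✔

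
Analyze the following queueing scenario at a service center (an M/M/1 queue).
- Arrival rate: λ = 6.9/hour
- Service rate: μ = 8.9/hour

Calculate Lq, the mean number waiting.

ρ = λ/μ = 6.9/8.9 = 0.7753
For M/M/1: Lq = λ²/(μ(μ-λ))
Lq = 47.61/(8.9 × 2.00)
Lq = 2.6747 customers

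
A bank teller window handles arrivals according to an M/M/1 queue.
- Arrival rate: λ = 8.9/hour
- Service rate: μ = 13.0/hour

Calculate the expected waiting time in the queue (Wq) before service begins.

First, compute utilization: ρ = λ/μ = 8.9/13.0 = 0.6846
For M/M/1: Wq = λ/(μ(μ-λ))
Wq = 8.9/(13.0 × (13.0-8.9))
Wq = 8.9/(13.0 × 4.10)
Wq = 0.1670 hours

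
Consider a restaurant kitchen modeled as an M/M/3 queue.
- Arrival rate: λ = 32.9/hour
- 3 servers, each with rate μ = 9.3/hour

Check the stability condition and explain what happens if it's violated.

Stability requires ρ = λ/(cμ) < 1
ρ = 32.9/(3 × 9.3) = 32.9/27.90 = 1.1792
Since 1.1792 ≥ 1, the system is UNSTABLE.
Need c > λ/μ = 32.9/9.3 = 3.54.
Minimum servers needed: c = 4.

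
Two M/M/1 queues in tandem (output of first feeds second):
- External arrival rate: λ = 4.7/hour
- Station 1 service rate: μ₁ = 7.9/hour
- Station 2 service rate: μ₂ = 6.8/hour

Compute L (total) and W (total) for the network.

By Jackson's theorem, each station behaves as independent M/M/1.
Station 1: ρ₁ = 4.7/7.9 = 0.5949, L₁ = ρ₁/(1-ρ₁) = λ/(μ₁-λ) = 4.7/3.20 = 1.4687
Station 2: ρ₂ = 4.7/6.8 = 0.6912, L₂ = ρ₂/(1-ρ₂) = λ/(μ₂-λ) = 4.7/2.10 = 2.2381
Total: L = L₁ + L₂ = 1.4687 + 2.2381 = 3.7068
W = L/λ = 3.7068/4.7 = 0.7887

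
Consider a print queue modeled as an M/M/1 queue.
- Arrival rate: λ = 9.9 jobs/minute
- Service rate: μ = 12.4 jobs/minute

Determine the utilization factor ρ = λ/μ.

Server utilization: ρ = λ/μ
ρ = 9.9/12.4 = 0.7984
The server is busy 79.84% of the time.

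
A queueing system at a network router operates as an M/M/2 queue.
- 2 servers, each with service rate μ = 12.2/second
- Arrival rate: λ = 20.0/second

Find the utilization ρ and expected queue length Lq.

Traffic intensity: ρ = λ/(cμ) = 20.0/(2×12.2) = 0.8197
Since ρ = 0.8197 < 1, system is stable.
Offered load a = λ/μ = cρ = 20.0/12.2 = 1.6393
P₀ = [ Σₙ₌₀^1 aⁿ/n! + a^2/(2!(1-ρ)) ]⁻¹
Σ = a^0/0! + a^1/1! = 1.0000 + 1.6393 = 2.6393
a^2/(2!(1-ρ)) = 2.68745/(2 × 0.180328) = 7.4516
P₀ = 1/(2.6393 + 7.4516) = 0.09910
Lq = P₀·a^2·ρ / (2!(1-ρ)²) = 0.0990991 × 2.68745 × 0.819672 / (2 × 0.0325181) = 3.3566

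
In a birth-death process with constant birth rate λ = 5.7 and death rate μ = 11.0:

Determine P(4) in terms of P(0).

For constant rates: P(n)/P(0) = (λ/μ)^n
P(4)/P(0) = (5.7/11.0)^4 = 0.51818^4 = 0.07210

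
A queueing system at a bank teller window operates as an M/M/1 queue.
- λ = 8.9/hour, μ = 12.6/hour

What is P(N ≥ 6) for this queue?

ρ = λ/μ = 8.9/12.6 = 0.70635
P(N ≥ n) = ρⁿ
P(N ≥ 6) = 0.70635^6
P(N ≥ 6) = 0.1242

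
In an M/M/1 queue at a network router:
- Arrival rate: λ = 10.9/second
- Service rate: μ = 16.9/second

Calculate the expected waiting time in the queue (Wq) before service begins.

First, compute utilization: ρ = λ/μ = 10.9/16.9 = 0.6450
For M/M/1: Wq = λ/(μ(μ-λ))
Wq = 10.9/(16.9 × (16.9-10.9))
Wq = 10.9/(16.9 × 6.00)
Wq = 0.1075 seconds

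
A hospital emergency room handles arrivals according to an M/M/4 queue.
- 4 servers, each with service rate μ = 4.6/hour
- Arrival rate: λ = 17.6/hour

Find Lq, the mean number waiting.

Traffic intensity: ρ = λ/(cμ) = 17.6/(4×4.6) = 0.9565
Since ρ = 0.9565 < 1, system is stable.
Offered load a = λ/μ = cρ = 17.6/4.6 = 3.8261
P₀ = [ Σₙ₌₀^3 aⁿ/n! + a^4/(4!(1-ρ)) ]⁻¹
Σ = a^0/0! + a^1/1! + a^2/2! + a^3/3! = 1.00000 + 3.82609 + 7.31947 + 9.33498 = 21.4805
a^4/(4!(1-ρ)) = 214.2986/(24 × 0.04347826) = 205.3695
P₀ = 1/(21.4805 + 205.3695) = 0.004408
Lq = P₀·a^4·ρ / (4!(1-ρ)²) = 0.00440820 × 214.2986 × 0.956522 / (24 × 0.00189036) = 19.9168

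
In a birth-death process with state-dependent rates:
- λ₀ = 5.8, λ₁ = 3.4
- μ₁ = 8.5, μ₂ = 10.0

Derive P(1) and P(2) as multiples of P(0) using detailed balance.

Balance equations:
State 0: λ₀P₀ = μ₁P₁ → P₁ = (λ₀/μ₁)P₀ = (5.8/8.5)P₀ = 0.6824P₀
State 1: P₂ = (λ₀λ₁)/(μ₁μ₂)P₀ = (5.8×3.4)/(8.5×10.0)P₀ = 0.2320P₀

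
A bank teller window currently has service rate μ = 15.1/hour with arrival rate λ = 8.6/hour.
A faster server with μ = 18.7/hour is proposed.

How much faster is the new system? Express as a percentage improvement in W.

System 1: ρ₁ = 8.6/15.1 = 0.5695, W₁ = 1/(15.1-8.6) = 0.153846
System 2: ρ₂ = 8.6/18.7 = 0.4599, W₂ = 1/(18.7-8.6) = 0.0990099
Improvement: (W₁-W₂)/W₁ = (0.153846-0.0990099)/0.153846 = 35.64%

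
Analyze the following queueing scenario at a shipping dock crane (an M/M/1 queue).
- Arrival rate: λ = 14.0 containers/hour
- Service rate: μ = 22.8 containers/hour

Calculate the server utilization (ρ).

Server utilization: ρ = λ/μ
ρ = 14.0/22.8 = 0.6140
The server is busy 61.40% of the time.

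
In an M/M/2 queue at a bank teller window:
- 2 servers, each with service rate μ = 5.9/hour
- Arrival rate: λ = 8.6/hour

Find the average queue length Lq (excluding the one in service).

Traffic intensity: ρ = λ/(cμ) = 8.6/(2×5.9) = 0.7288
Since ρ = 0.7288 < 1, system is stable.
Offered load a = λ/μ = cρ = 8.6/5.9 = 1.4576
P₀ = [ Σₙ₌₀^1 aⁿ/n! + a^2/(2!(1-ρ)) ]⁻¹
Σ = a^0/0! + a^1/1! = 1.0000 + 1.4576 = 2.4576
a^2/(2!(1-ρ)) = 2.1247/(2 × 0.27119) = 3.9174
P₀ = 1/(2.4576 + 3.9174) = 0.1569
Lq = P₀·a^2·ρ / (2!(1-ρ)²) = 0.15686 × 2.1247 × 0.72881 / (2 × 0.073542) = 1.6514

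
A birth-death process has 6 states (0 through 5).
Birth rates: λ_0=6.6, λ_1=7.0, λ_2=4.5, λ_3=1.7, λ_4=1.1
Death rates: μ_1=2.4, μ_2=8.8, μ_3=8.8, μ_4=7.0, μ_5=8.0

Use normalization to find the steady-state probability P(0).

Ratios P(n)/P(0) = (λ₀···λₙ₋₁)/(μ₁···μₙ):
P(1)/P(0) = (6.6)/(2.4) = 2.7500
P(2)/P(0) = (6.6×7.0)/(2.4×8.8) = 2.1875
P(3)/P(0) = (6.6×7.0×4.5)/(2.4×8.8×8.8) = 1.1186
P(4)/P(0) = (6.6×7.0×4.5×1.7)/(2.4×8.8×8.8×7.0) = 0.2717
P(5)/P(0) = (6.6×7.0×4.5×1.7×1.1)/(2.4×8.8×8.8×7.0×8.0) = 0.03735

Normalization: ∑ P(n) = 1
P(0) × (1.0000 + 2.7500 + 2.1875 + 1.1186 + 0.2717 + 0.03735) = 1
P(0) × 7.3651 = 1
P(0) = 1/7.3651 = 0.1358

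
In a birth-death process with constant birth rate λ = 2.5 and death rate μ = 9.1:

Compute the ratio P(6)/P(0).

For constant rates: P(n)/P(0) = (λ/μ)^n
P(6)/P(0) = (2.5/9.1)^6 = 0.274725^6 = 0.0004299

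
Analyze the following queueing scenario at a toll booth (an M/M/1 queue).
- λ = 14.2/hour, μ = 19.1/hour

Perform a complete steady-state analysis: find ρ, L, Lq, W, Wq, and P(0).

Step 1: ρ = λ/μ = 14.2/19.1 = 0.7435
Step 2: L = λ/(μ-λ) = 14.2/4.90 = 2.8980
Step 3: Lq = λ²/(μ(μ-λ)) = 201.64/(19.1×4.90) = 2.1545
Step 4: W = 1/(μ-λ) = 1/4.90 = 0.204082
Step 5: Wq = λ/(μ(μ-λ)) = 14.2/(19.1×4.90) = 0.1517
Step 6: P(0) = 1-ρ = 0.2565
Verify: L = λW = 14.2×0.204082 = 2.8980 ✔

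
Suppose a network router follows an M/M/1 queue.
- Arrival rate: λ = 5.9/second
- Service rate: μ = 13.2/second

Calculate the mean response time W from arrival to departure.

First, compute utilization: ρ = λ/μ = 5.9/13.2 = 0.4470
For M/M/1: W = 1/(μ-λ)
W = 1/(13.2-5.9) = 1/7.30
W = 0.1370 seconds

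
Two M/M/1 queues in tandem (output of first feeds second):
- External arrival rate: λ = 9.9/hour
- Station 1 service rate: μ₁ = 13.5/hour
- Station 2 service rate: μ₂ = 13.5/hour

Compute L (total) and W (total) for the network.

By Jackson's theorem, each station behaves as independent M/M/1.
Station 1: ρ₁ = 9.9/13.5 = 0.7333, L₁ = ρ₁/(1-ρ₁) = λ/(μ₁-λ) = 9.9/3.60 = 2.7500
Station 2: ρ₂ = 9.9/13.5 = 0.7333, L₂ = ρ₂/(1-ρ₂) = λ/(μ₂-λ) = 9.9/3.60 = 2.7500
Total: L = L₁ + L₂ = 2.7500 + 2.7500 = 5.5000
W = L/λ = 5.5000/9.9 = 0.5556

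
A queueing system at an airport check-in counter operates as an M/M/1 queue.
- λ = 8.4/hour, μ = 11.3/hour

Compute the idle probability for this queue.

ρ = λ/μ = 8.4/11.3 = 0.7434
P(0) = 1 - ρ = 1 - 0.7434 = 0.2566
The server is idle 25.66% of the time.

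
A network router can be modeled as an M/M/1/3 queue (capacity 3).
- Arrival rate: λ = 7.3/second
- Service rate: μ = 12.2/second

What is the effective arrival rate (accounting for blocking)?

ρ = λ/μ = 7.3/12.2 = 0.59836
P₀ = (1-ρ)/(1-ρ^(K+1)) = (1-0.59836)/(1-0.59836^4) = 0.4016/0.8718 = 0.4607
P_K = P₀×ρ^K = 0.46070 × 0.59836^3 = 0.46070 × 0.21423 = 0.09870
λ_eff = λ(1-P_K) = 7.3 × (1 - 0.09870) = 7.3 × 0.9013 = 6.5795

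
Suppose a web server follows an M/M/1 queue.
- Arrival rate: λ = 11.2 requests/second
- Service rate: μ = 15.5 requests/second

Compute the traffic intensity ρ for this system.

Server utilization: ρ = λ/μ
ρ = 11.2/15.5 = 0.7226
The server is busy 72.26% of the time.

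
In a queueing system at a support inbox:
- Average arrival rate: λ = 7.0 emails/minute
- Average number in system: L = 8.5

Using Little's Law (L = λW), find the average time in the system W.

Little's Law: L = λW, so W = L/λ
W = 8.5/7.0 = 1.2143 minutes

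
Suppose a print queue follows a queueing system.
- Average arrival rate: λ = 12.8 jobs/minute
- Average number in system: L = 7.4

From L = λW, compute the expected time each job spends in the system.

Little's Law: L = λW, so W = L/λ
W = 7.4/12.8 = 0.5781 minutes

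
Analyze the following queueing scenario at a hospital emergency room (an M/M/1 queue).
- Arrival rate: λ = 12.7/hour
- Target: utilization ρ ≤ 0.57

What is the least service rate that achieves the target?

ρ = λ/μ, so μ = λ/ρ
μ ≥ 12.7/0.57 = 22.2807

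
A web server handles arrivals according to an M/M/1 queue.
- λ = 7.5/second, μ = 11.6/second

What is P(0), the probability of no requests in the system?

ρ = λ/μ = 7.5/11.6 = 0.6466
P(0) = 1 - ρ = 1 - 0.6466 = 0.3534
The server is idle 35.34% of the time.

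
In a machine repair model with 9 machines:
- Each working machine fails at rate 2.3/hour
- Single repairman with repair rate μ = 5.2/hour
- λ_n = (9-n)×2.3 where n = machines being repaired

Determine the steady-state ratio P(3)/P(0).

P(3)/P(0) = ∏_{i=0}^{3-1} λ_i/μ_{i+1}
= (9-0)×2.3/5.2 × (9-1)×2.3/5.2 × (9-2)×2.3/5.2
= 43.6118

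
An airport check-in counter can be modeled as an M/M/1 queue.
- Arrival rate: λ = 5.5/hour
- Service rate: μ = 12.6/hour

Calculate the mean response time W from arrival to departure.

First, compute utilization: ρ = λ/μ = 5.5/12.6 = 0.4365
For M/M/1: W = 1/(μ-λ)
W = 1/(12.6-5.5) = 1/7.10
W = 0.1408 hours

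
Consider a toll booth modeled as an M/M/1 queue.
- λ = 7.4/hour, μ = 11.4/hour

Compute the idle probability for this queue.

ρ = λ/μ = 7.4/11.4 = 0.6491
P(0) = 1 - ρ = 1 - 0.6491 = 0.3509
The server is idle 35.09% of the time.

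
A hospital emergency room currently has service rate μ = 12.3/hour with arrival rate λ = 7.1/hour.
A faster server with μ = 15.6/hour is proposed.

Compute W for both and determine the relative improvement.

System 1: ρ₁ = 7.1/12.3 = 0.5772, W₁ = 1/(12.3-7.1) = 0.19231
System 2: ρ₂ = 7.1/15.6 = 0.4551, W₂ = 1/(15.6-7.1) = 0.11765
Improvement: (W₁-W₂)/W₁ = (0.19231-0.11765)/0.19231 = 38.82%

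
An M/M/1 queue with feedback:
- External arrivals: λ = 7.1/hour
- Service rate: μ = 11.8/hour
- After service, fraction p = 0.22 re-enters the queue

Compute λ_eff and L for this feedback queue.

Effective arrival rate: λ_eff = λ/(1-p) = 7.1/(1-0.22) = 7.1/0.78 = 9.1026
ρ = λ_eff/μ = 9.1026/11.8 = 0.7714
L = ρ/(1-ρ) = 0.7714/(1-0.7714) = 3.3745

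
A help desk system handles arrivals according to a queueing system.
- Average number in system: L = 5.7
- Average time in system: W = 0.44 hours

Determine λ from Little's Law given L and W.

Little's Law: L = λW, so λ = L/W
λ = 5.7/0.44 = 12.9545 tickets/hour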